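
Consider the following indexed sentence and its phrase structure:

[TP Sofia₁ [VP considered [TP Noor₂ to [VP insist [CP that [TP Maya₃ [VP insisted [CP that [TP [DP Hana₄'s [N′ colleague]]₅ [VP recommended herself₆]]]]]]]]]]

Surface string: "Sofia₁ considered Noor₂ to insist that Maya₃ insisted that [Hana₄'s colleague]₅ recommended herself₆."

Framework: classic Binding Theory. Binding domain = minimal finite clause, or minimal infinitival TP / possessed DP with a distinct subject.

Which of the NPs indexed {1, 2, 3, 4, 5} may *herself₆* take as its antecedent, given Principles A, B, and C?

{5}

*herself* is an anaphor, so Principle A applies: it must be bound in its binding domain.
Binding domain of *herself₆*: the embedded TP, whose subject is [Hana₄'s colleague]₅.
*Sofia₁* c-commands the anaphor but is outside its binding domain → cannot satisfy Principle A.
*Noor₂* c-commands the anaphor but is outside its binding domain → cannot satisfy Principle A.
*Maya₃* c-commands the anaphor but is outside its binding domain → cannot satisfy Principle A.
*Hana₄* does not c-command the anaphor → cannot bind it.
*[Hana₄'s colleague]₅* c-commands the anaphor within its binding domain → licit binder.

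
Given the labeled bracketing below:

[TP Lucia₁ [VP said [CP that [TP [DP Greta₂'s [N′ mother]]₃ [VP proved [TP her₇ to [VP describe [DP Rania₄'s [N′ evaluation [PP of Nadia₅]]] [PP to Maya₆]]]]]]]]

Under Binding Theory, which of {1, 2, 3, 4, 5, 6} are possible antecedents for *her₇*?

*her* is a pronoun, so Principle B applies: it must be free in its binding domain.
Binding domain of *her₇*: the embedded TP, whose subject is [Greta₂'s mother]₃.
*Lucia₁* c-commands the pronoun but from outside its binding domain, and is not c-commanded by it → coindexation permitted.
*Greta₂* and the pronoun do not c-command one another → neither Principle B nor Principle C is at stake; coindexation permitted.
*[Greta₂'s mother]₃* c-commands the pronoun within its binding domain → coindexation would violate Principle B.
*Rania₄*: the pronoun c-commands this R-expression → coindexation would violate Principle C on *Rania₄*.
*Nadia₅*: the pronoun c-commands this R-expression → coindexation would violate Principle C on *Nadia₅*.
*Maya₆*: the pronoun c-commands this R-expression → coindexation would violate Principle C on *Maya₆*.

{1, 2}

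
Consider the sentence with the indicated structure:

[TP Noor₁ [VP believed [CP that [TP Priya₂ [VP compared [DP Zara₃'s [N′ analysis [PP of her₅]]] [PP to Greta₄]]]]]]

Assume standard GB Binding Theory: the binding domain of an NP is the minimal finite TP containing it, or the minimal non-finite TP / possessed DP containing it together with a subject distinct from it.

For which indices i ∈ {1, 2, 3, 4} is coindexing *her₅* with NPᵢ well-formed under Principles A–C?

{1, 2, 4}

*her* is a pronoun, so Principle B applies: it must be free in its binding domain.
Binding domain of *her₅*: the possessed DP, whose subject is Zara₃.
*Noor₁* c-commands the pronoun but from outside its binding domain, and is not c-commanded by it → coindexation permitted.
*Priya₂* c-commands the pronoun but from outside its binding domain, and is not c-commanded by it → coindexation permitted.
*Zara₃* c-commands the pronoun within its binding domain → coindexation would violate Principle B.
*Greta₄* and the pronoun do not c-command one another → neither Principle B nor Principle C is at stake; coindexation permitted.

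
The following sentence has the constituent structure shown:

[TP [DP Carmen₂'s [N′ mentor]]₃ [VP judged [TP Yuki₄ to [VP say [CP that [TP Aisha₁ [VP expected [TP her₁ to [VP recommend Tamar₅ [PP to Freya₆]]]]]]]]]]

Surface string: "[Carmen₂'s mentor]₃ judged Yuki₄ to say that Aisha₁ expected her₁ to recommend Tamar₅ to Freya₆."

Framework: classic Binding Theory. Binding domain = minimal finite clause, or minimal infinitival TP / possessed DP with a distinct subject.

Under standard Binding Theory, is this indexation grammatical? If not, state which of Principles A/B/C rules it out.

Principle B

The two coindexed NPs are *Aisha₁* and *her₁*.
*her₁* is a pronoun. Its binding domain is the embedded TP, whose subject is Aisha₁.
*Aisha₁* c-commands it within that domain and carries the same index.
The pronoun is locally bound → Principle B violation.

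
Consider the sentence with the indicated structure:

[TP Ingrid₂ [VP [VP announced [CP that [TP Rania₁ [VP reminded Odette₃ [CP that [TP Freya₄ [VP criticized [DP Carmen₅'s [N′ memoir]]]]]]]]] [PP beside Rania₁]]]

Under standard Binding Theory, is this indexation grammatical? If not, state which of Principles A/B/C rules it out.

grammatical

The two coindexed NPs are *Rania₁* and *Rania₁*.
*Rania₁* is an R-expression; no coindexed NP c-commands it, so Principle C holds.
*Rania₁* is an R-expression; *Rania₁* does not c-command it, and no other NP shares its index, so Principle C is satisfied.
All principles are respected.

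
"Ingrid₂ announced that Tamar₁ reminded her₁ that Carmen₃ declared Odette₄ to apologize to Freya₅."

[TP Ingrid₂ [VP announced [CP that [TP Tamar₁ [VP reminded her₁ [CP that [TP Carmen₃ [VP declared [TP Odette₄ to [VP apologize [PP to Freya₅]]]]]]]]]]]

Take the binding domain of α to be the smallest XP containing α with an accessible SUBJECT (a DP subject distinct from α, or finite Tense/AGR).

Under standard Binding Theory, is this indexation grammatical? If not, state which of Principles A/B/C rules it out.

Principle B

The two coindexed NPs are *Tamar₁* and *her₁*.
*her₁* is a pronoun. Its binding domain is the embedded TP, whose subject is Tamar₁.
*Tamar₁* c-commands it within that domain and carries the same index.
The pronoun is locally bound → Principle B violation.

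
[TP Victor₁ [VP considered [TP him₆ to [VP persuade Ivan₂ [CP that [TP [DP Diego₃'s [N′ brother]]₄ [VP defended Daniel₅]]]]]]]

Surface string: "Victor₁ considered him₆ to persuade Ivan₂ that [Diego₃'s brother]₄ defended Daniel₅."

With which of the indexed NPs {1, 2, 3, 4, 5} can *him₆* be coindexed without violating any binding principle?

*him* is a pronoun, so Principle B applies: it must be free in its binding domain.
Binding domain of *him₆*: the matrix TP, whose subject is Victor₁.
*Victor₁* c-commands the pronoun within its binding domain → coindexation would violate Principle B.
*Ivan₂*: the pronoun c-commands this R-expression → coindexation would violate Principle C on *Ivan₂*.
*Diego₃*: the pronoun c-commands this R-expression → coindexation would violate Principle C on *Diego₃*.
*[Diego₃'s brother]₄*: the pronoun c-commands this R-expression → coindexation would violate Principle C on *[Diego₃'s brother]₄*.
*Daniel₅*: the pronoun c-commands this R-expression → coindexation would violate Principle C on *Daniel₅*.

none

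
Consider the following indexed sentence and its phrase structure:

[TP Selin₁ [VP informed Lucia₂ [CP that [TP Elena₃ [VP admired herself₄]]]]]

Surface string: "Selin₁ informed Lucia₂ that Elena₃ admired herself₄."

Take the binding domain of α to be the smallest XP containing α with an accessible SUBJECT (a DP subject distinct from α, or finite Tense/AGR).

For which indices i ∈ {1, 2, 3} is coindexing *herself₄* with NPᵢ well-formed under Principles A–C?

*herself* is an anaphor, so Principle A applies: it must be bound in its binding domain.
Binding domain of *herself₄*: the embedded TP, whose subject is Elena₃.
*Selin₁* c-commands the anaphor but is outside its binding domain → cannot satisfy Principle A.
*Lucia₂* c-commands the anaphor but is outside its binding domain → cannot satisfy Principle A.
*Elena₃* c-commands the anaphor within its binding domain → licit binder.

{3}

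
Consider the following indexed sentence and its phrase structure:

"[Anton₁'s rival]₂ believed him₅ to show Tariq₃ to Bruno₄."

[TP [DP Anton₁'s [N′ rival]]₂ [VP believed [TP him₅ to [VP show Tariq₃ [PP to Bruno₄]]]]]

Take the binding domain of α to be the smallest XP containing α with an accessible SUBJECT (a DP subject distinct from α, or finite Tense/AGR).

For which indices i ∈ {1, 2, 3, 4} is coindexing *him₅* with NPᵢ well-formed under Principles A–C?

{1}

*him* is a pronoun, so Principle B applies: it must be free in its binding domain.
Binding domain of *him₅*: the matrix TP, whose subject is [Anton₁'s rival]₂.
*Anton₁* and the pronoun do not c-command one another → neither Principle B nor Principle C is at stake; coindexation permitted.
*[Anton₁'s rival]₂* c-commands the pronoun within its binding domain → coindexation would violate Principle B.
*Tariq₃*: the pronoun c-commands this R-expression → coindexation would violate Principle C on *Tariq₃*.
*Bruno₄*: the pronoun c-commands this R-expression → coindexation would violate Principle C on *Bruno₄*.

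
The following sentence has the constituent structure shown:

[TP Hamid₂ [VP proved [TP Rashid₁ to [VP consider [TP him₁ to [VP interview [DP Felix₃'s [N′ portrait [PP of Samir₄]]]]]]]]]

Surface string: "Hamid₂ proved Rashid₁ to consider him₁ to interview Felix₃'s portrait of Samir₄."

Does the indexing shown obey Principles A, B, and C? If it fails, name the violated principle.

The two coindexed NPs are *Rashid₁* and *him₁*.
*him₁* is a pronoun. Its binding domain is the embedded TP, whose subject is Rashid₁.
*Rashid₁* c-commands it within that domain and carries the same index.
The pronoun is locally bound → Principle B violation.

Principle B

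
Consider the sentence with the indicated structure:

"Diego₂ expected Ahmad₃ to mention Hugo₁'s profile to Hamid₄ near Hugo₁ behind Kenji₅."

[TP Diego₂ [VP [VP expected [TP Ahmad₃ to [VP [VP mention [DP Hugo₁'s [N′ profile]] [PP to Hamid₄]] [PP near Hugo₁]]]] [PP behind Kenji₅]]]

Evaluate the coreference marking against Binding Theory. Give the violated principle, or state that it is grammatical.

grammatical

The two coindexed NPs are *Hugo₁* and *Hugo₁*.
*Hugo₁* is an R-expression; no coindexed NP c-commands it, so Principle C holds.
*Hugo₁* is an R-expression; *Hugo₁* does not c-command it, and no other NP shares its index, so Principle C is satisfied.
All principles are respected.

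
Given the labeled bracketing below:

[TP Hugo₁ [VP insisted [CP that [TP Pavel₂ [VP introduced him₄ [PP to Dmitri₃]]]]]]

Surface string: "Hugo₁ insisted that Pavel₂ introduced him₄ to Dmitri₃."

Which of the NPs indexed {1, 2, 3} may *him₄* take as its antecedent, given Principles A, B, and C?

*him* is a pronoun, so Principle B applies: it must be free in its binding domain.
Binding domain of *him₄*: the embedded TP, whose subject is Pavel₂.
*Hugo₁* c-commands the pronoun but from outside its binding domain, and is not c-commanded by it → coindexation permitted.
*Pavel₂* c-commands the pronoun within its binding domain → coindexation would violate Principle B.
*Dmitri₃*: the pronoun c-commands this R-expression → coindexation would violate Principle C on *Dmitri₃*.

{1}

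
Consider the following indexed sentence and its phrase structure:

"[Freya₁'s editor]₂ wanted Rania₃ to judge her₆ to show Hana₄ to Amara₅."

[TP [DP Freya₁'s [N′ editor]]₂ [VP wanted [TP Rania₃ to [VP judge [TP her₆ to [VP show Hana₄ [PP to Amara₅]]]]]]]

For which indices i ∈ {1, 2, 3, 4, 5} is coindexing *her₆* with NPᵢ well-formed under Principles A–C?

{1, 2}

*her* is a pronoun, so Principle B applies: it must be free in its binding domain.
Binding domain of *her₆*: the embedded TP, whose subject is Rania₃.
*Freya₁* and the pronoun do not c-command one another → neither Principle B nor Principle C is at stake; coindexation permitted.
*[Freya₁'s editor]₂* c-commands the pronoun but from outside its binding domain, and is not c-commanded by it → coindexation permitted.
*Rania₃* c-commands the pronoun within its binding domain → coindexation would violate Principle B.
*Hana₄*: the pronoun c-commands this R-expression → coindexation would violate Principle C on *Hana₄*.
*Amara₅*: the pronoun c-commands this R-expression → coindexation would violate Principle C on *Amara₅*.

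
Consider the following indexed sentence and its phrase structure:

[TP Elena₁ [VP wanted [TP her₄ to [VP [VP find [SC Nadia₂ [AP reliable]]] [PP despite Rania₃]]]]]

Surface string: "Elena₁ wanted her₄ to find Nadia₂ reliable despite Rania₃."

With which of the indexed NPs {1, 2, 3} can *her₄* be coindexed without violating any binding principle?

*her* is a pronoun, so Principle B applies: it must be free in its binding domain.
Binding domain of *her₄*: the matrix TP, whose subject is Elena₁.
*Elena₁* c-commands the pronoun within its binding domain → coindexation would violate Principle B.
*Nadia₂*: the pronoun c-commands this R-expression → coindexation would violate Principle C on *Nadia₂*.
*Rania₃*: the pronoun c-commands this R-expression → coindexation would violate Principle C on *Rania₃*.

none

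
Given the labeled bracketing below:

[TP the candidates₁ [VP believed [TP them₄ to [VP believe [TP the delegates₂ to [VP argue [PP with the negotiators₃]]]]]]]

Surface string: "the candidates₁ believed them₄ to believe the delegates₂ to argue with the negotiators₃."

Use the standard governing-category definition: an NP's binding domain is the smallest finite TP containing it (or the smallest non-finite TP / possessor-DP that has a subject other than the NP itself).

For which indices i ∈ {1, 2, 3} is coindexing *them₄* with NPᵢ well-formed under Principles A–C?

*them* is a pronoun, so Principle B applies: it must be free in its binding domain.
Binding domain of *them₄*: the matrix TP, whose subject is the candidates₁.
*the candidates₁* c-commands the pronoun within its binding domain → coindexation would violate Principle B.
*the delegates₂*: the pronoun c-commands this R-expression → coindexation would violate Principle C on *the delegates₂*.
*the negotiators₃*: the pronoun c-commands this R-expression → coindexation would violate Principle C on *the negotiators₃*.

none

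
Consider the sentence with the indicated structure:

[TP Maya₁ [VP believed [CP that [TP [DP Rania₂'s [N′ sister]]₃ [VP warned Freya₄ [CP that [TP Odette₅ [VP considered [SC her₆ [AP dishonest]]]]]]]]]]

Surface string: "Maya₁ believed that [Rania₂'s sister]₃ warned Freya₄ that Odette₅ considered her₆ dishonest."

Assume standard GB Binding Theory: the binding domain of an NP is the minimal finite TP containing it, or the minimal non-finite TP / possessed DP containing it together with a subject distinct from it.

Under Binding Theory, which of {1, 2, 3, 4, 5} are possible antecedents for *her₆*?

*her* is a pronoun, so Principle B applies: it must be free in its binding domain.
Binding domain of *her₆*: the embedded TP, whose subject is Odette₅.
*Maya₁* c-commands the pronoun but from outside its binding domain, and is not c-commanded by it → coindexation permitted.
*Rania₂* and the pronoun do not c-command one another → neither Principle B nor Principle C is at stake; coindexation permitted.
*[Rania₂'s sister]₃* c-commands the pronoun but from outside its binding domain, and is not c-commanded by it → coindexation permitted.
*Freya₄* c-commands the pronoun but from outside its binding domain, and is not c-commanded by it → coindexation permitted.
*Odette₅* c-commands the pronoun within its binding domain → coindexation would violate Principle B.

{1, 2, 3, 4}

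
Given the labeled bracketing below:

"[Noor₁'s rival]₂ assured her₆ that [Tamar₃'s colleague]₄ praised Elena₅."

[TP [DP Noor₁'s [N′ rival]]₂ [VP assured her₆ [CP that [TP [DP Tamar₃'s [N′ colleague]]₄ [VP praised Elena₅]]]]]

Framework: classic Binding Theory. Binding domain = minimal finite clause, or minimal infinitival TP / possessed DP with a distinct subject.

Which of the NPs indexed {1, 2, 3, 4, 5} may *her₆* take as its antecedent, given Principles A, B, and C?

*her* is a pronoun, so Principle B applies: it must be free in its binding domain.
Binding domain of *her₆*: the matrix TP, whose subject is [Noor₁'s rival]₂.
*Noor₁* and the pronoun do not c-command one another → neither Principle B nor Principle C is at stake; coindexation permitted.
*[Noor₁'s rival]₂* c-commands the pronoun within its binding domain → coindexation would violate Principle B.
*Tamar₃*: the pronoun c-commands this R-expression → coindexation would violate Principle C on *Tamar₃*.
*[Tamar₃'s colleague]₄*: the pronoun c-commands this R-expression → coindexation would violate Principle C on *[Tamar₃'s colleague]₄*.
*Elena₅*: the pronoun c-commands this R-expression → coindexation would violate Principle C on *Elena₅*.

{1}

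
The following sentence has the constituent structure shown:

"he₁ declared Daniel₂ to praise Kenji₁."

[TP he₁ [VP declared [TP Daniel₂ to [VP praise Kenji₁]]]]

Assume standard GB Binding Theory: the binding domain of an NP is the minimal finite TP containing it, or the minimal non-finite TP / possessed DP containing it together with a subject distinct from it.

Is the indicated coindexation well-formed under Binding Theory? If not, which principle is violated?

The two coindexed NPs are *he₁* and *Kenji₁*.
*Kenji₁* is an R-expression. Principle C requires it to be free everywhere.
*he₁* c-commands it and carries the same index.
The R-expression is bound → Principle C violation.

Principle C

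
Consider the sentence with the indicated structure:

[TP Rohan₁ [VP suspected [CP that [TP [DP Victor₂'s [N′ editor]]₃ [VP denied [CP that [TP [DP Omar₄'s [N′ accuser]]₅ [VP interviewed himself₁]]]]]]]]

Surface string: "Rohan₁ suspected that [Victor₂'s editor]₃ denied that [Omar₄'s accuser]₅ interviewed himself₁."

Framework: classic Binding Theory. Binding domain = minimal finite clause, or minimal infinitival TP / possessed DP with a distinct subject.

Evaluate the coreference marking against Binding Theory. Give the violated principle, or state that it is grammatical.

The two coindexed NPs are *Rohan₁* and *himself₁*.
*himself₁* is an anaphor. Principle A requires it to be bound within its binding domain — the embedded TP, whose subject is [Omar₄'s accuser]₅.
Within that domain it is c-commanded by *[Omar₄'s accuser]₅*, which does not share its index.
*Rohan₁* does c-command the anaphor, but from outside its binding domain.
The anaphor is unbound in its domain → Principle A violation.

Principle A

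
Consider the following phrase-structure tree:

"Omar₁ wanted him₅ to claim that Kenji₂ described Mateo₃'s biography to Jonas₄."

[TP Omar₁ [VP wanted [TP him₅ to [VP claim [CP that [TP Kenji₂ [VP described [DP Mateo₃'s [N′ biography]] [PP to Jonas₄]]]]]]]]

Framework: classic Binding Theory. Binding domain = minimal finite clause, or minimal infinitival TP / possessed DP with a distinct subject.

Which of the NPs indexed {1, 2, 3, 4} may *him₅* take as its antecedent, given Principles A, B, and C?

*him* is a pronoun, so Principle B applies: it must be free in its binding domain.
Binding domain of *him₅*: the matrix TP, whose subject is Omar₁.
*Omar₁* c-commands the pronoun within its binding domain → coindexation would violate Principle B.
*Kenji₂*: the pronoun c-commands this R-expression → coindexation would violate Principle C on *Kenji₂*.
*Mateo₃*: the pronoun c-commands this R-expression → coindexation would violate Principle C on *Mateo₃*.
*Jonas₄*: the pronoun c-commands this R-expression → coindexation would violate Principle C on *Jonas₄*.

none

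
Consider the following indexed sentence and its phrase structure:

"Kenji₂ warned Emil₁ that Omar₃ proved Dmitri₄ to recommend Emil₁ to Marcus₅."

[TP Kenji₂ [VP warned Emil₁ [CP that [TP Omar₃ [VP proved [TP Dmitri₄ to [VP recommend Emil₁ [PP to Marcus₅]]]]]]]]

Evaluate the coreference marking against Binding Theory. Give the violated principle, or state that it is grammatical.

Principle C

The two coindexed NPs are *Emil₁* (the higher occurrence) and *Emil₁* (the lower occurrence).
*Emil₁* (the lower occurrence) is an R-expression. Principle C requires it to be free everywhere.
*Emil₁* (the higher occurrence) c-commands it and carries the same index.
The R-expression is bound → Principle C violation.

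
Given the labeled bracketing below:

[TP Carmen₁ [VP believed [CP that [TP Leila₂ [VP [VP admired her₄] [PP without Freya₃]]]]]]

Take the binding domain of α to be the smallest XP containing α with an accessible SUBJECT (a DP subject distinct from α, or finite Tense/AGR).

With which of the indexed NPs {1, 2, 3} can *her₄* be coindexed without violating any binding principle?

{1, 3}

*her* is a pronoun, so Principle B applies: it must be free in its binding domain.
Binding domain of *her₄*: the embedded TP, whose subject is Leila₂.
*Carmen₁* c-commands the pronoun but from outside its binding domain, and is not c-commanded by it → coindexation permitted.
*Leila₂* c-commands the pronoun within its binding domain → coindexation would violate Principle B.
*Freya₃* and the pronoun do not c-command one another → neither Principle B nor Principle C is at stake; coindexation permitted.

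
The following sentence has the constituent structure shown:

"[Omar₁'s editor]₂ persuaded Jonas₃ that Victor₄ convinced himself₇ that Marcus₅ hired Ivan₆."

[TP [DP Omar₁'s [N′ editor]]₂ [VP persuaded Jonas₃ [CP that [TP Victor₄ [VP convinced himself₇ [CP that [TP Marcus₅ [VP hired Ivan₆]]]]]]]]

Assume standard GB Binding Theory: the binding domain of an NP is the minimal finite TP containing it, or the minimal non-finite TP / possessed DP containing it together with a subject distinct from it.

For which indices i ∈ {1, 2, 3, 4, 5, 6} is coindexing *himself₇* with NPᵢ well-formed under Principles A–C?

{4}

*himself* is an anaphor, so Principle A applies: it must be bound in its binding domain.
Binding domain of *himself₇*: the embedded TP, whose subject is Victor₄.
*Omar₁* does not c-command the anaphor → cannot bind it.
*[Omar₁'s editor]₂* c-commands the anaphor but is outside its binding domain → cannot satisfy Principle A.
*Jonas₃* c-commands the anaphor but is outside its binding domain → cannot satisfy Principle A.
*Victor₄* c-commands the anaphor within its binding domain → licit binder.
*Marcus₅* does not c-command the anaphor → cannot bind it.
*Ivan₆* does not c-command the anaphor → cannot bind it.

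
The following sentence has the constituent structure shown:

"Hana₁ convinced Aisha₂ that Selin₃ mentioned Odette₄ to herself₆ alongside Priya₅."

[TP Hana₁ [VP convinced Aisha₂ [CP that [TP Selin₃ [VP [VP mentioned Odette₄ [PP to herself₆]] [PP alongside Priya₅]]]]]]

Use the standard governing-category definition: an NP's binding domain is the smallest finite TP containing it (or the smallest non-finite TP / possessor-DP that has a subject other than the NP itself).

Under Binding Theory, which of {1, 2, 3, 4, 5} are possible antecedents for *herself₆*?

{3, 4}

*herself* is an anaphor, so Principle A applies: it must be bound in its binding domain.
Binding domain of *herself₆*: the embedded TP, whose subject is Selin₃.
*Hana₁* c-commands the anaphor but is outside its binding domain → cannot satisfy Principle A.
*Aisha₂* c-commands the anaphor but is outside its binding domain → cannot satisfy Principle A.
*Selin₃* c-commands the anaphor within its binding domain → licit binder.
*Odette₄* c-commands the anaphor within its binding domain → licit binder.
*Priya₅* does not c-command the anaphor → cannot bind it.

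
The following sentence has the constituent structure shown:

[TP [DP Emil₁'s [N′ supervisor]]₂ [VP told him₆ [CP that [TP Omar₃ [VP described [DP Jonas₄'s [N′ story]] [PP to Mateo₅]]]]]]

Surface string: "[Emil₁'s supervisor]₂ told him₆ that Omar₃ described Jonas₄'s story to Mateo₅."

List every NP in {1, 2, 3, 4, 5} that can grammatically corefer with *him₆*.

*him* is a pronoun, so Principle B applies: it must be free in its binding domain.
Binding domain of *him₆*: the matrix TP, whose subject is [Emil₁'s supervisor]₂.
*Emil₁* and the pronoun do not c-command one another → neither Principle B nor Principle C is at stake; coindexation permitted.
*[Emil₁'s supervisor]₂* c-commands the pronoun within its binding domain → coindexation would violate Principle B.
*Omar₃*: the pronoun c-commands this R-expression → coindexation would violate Principle C on *Omar₃*.
*Jonas₄*: the pronoun c-commands this R-expression → coindexation would violate Principle C on *Jonas₄*.
*Mateo₅*: the pronoun c-commands this R-expression → coindexation would violate Principle C on *Mateo₅*.

{1}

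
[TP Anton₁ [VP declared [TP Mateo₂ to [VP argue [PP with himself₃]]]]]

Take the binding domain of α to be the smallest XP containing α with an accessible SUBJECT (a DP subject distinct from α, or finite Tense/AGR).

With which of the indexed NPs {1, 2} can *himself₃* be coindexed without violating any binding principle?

{2}

*himself* is an anaphor, so Principle A applies: it must be bound in its binding domain.
Binding domain of *himself₃*: the embedded TP, whose subject is Mateo₂.
*Anton₁* c-commands the anaphor but is outside its binding domain → cannot satisfy Principle A.
*Mateo₂* c-commands the anaphor within its binding domain → licit binder.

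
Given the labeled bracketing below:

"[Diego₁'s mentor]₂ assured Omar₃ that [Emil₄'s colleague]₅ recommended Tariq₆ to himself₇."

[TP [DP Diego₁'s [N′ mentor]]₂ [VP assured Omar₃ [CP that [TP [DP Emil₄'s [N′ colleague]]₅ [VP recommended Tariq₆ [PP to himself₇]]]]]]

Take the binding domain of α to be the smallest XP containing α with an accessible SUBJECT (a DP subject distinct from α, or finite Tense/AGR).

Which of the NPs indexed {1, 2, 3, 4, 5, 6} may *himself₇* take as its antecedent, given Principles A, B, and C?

*himself* is an anaphor, so Principle A applies: it must be bound in its binding domain.
Binding domain of *himself₇*: the embedded TP, whose subject is [Emil₄'s colleague]₅.
*Diego₁* does not c-command the anaphor → cannot bind it.
*[Diego₁'s mentor]₂* c-commands the anaphor but is outside its binding domain → cannot satisfy Principle A.
*Omar₃* c-commands the anaphor but is outside its binding domain → cannot satisfy Principle A.
*Emil₄* does not c-command the anaphor → cannot bind it.
*[Emil₄'s colleague]₅* c-commands the anaphor within its binding domain → licit binder.
*Tariq₆* c-commands the anaphor within its binding domain → licit binder.

{5, 6}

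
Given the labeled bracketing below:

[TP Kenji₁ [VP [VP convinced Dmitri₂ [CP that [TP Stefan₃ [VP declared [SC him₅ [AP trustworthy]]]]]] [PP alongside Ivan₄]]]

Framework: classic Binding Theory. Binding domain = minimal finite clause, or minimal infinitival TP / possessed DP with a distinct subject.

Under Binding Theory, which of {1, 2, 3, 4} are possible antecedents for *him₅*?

{1, 2, 4}

*him* is a pronoun, so Principle B applies: it must be free in its binding domain.
Binding domain of *him₅*: the embedded TP, whose subject is Stefan₃.
*Kenji₁* c-commands the pronoun but from outside its binding domain, and is not c-commanded by it → coindexation permitted.
*Dmitri₂* c-commands the pronoun but from outside its binding domain, and is not c-commanded by it → coindexation permitted.
*Stefan₃* c-commands the pronoun within its binding domain → coindexation would violate Principle B.
*Ivan₄* and the pronoun do not c-command one another → neither Principle B nor Principle C is at stake; coindexation permitted.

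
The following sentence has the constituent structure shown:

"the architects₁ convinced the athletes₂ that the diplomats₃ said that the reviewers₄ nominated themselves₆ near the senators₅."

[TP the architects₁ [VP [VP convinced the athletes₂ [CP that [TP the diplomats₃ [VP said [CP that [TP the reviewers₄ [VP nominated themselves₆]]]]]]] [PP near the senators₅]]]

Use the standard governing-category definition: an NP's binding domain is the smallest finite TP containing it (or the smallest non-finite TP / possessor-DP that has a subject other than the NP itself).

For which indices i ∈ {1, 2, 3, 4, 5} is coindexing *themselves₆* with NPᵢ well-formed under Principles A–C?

*themselves* is an anaphor, so Principle A applies: it must be bound in its binding domain.
Binding domain of *themselves₆*: the embedded TP, whose subject is the reviewers₄.
*the architects₁* c-commands the anaphor but is outside its binding domain → cannot satisfy Principle A.
*the athletes₂* c-commands the anaphor but is outside its binding domain → cannot satisfy Principle A.
*the diplomats₃* c-commands the anaphor but is outside its binding domain → cannot satisfy Principle A.
*the reviewers₄* c-commands the anaphor within its binding domain → licit binder.
*the senators₅* does not c-command the anaphor → cannot bind it.

{4}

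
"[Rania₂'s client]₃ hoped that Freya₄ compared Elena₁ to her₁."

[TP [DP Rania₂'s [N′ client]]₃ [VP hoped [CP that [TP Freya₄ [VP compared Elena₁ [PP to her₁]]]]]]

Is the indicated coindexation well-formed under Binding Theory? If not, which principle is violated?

The two coindexed NPs are *Elena₁* and *her₁*.
*her₁* is a pronoun. Its binding domain is the embedded TP, whose subject is Freya₄.
*Elena₁* c-commands it within that domain and carries the same index.
The pronoun is locally bound → Principle B violation.

Principle B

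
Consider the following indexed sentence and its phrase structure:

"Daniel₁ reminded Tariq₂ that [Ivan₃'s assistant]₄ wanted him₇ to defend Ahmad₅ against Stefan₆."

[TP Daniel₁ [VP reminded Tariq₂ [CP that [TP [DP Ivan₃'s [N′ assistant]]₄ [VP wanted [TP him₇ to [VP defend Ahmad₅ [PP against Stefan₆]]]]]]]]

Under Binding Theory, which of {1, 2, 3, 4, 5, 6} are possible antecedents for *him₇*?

{1, 2, 3}

*him* is a pronoun, so Principle B applies: it must be free in its binding domain.
Binding domain of *him₇*: the embedded TP, whose subject is [Ivan₃'s assistant]₄.
*Daniel₁* c-commands the pronoun but from outside its binding domain, and is not c-commanded by it → coindexation permitted.
*Tariq₂* c-commands the pronoun but from outside its binding domain, and is not c-commanded by it → coindexation permitted.
*Ivan₃* and the pronoun do not c-command one another → neither Principle B nor Principle C is at stake; coindexation permitted.
*[Ivan₃'s assistant]₄* c-commands the pronoun within its binding domain → coindexation would violate Principle B.
*Ahmad₅*: the pronoun c-commands this R-expression → coindexation would violate Principle C on *Ahmad₅*.
*Stefan₆*: the pronoun c-commands this R-expression → coindexation would violate Principle C on *Stefan₆*.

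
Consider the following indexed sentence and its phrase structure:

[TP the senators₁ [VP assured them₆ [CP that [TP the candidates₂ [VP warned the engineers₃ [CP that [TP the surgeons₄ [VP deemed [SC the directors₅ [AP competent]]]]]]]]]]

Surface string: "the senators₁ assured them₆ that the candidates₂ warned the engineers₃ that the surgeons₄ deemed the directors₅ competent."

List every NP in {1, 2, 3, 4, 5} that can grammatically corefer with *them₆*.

none

*them* is a pronoun, so Principle B applies: it must be free in its binding domain.
Binding domain of *them₆*: the matrix TP, whose subject is the senators₁.
*the senators₁* c-commands the pronoun within its binding domain → coindexation would violate Principle B.
*the candidates₂*: the pronoun c-commands this R-expression → coindexation would violate Principle C on *the candidates₂*.
*the engineers₃*: the pronoun c-commands this R-expression → coindexation would violate Principle C on *the engineers₃*.
*the surgeons₄*: the pronoun c-commands this R-expression → coindexation would violate Principle C on *the surgeons₄*.
*the directors₅*: the pronoun c-commands this R-expression → coindexation would violate Principle C on *the directors₅*.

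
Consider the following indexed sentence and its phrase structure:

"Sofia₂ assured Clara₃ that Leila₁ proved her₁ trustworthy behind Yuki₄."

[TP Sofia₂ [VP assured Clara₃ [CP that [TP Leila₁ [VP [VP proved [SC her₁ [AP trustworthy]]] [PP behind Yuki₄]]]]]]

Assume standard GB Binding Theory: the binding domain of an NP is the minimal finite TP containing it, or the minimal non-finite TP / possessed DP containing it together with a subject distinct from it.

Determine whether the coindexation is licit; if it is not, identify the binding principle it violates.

Principle B

The two coindexed NPs are *Leila₁* and *her₁*.
*her₁* is a pronoun. Its binding domain is the embedded TP, whose subject is Leila₁.
*Leila₁* c-commands it within that domain and carries the same index.
The pronoun is locally bound → Principle B violation.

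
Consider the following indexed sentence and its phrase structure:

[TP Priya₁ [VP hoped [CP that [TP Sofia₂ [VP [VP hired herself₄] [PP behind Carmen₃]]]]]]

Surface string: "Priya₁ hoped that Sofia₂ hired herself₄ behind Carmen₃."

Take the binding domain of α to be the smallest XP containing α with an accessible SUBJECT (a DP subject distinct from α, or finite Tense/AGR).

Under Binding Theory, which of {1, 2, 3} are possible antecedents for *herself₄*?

{2}

*herself* is an anaphor, so Principle A applies: it must be bound in its binding domain.
Binding domain of *herself₄*: the embedded TP, whose subject is Sofia₂.
*Priya₁* c-commands the anaphor but is outside its binding domain → cannot satisfy Principle A.
*Sofia₂* c-commands the anaphor within its binding domain → licit binder.
*Carmen₃* does not c-command the anaphor → cannot bind it.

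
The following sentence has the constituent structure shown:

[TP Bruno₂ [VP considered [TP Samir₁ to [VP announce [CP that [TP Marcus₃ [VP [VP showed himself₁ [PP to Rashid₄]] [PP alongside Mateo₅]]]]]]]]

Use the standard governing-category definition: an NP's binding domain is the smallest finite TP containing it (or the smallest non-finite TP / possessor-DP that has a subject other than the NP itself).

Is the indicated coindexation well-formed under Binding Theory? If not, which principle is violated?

Principle A

The two coindexed NPs are *Samir₁* and *himself₁*.
*himself₁* is an anaphor. Principle A requires it to be bound within its binding domain — the embedded TP, whose subject is Marcus₃.
Within that domain it is c-commanded by *Marcus₃*, which does not share its index.
*Samir₁* does c-command the anaphor, but from outside its binding domain.
The anaphor is unbound in its domain → Principle A violation.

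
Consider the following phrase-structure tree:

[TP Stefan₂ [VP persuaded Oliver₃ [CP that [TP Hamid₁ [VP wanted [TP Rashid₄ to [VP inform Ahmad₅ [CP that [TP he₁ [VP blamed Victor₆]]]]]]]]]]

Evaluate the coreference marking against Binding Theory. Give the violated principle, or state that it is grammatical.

The two coindexed NPs are *Hamid₁* and *he₁*.
*he₁* is a pronoun; nothing c-commands it within its binding domain (the embedded TP.), so Principle B holds trivially.
*Hamid₁* is an R-expression; *he₁* does not c-command it, and no other NP shares its index, so Principle C is satisfied.
All principles are respected.

grammatical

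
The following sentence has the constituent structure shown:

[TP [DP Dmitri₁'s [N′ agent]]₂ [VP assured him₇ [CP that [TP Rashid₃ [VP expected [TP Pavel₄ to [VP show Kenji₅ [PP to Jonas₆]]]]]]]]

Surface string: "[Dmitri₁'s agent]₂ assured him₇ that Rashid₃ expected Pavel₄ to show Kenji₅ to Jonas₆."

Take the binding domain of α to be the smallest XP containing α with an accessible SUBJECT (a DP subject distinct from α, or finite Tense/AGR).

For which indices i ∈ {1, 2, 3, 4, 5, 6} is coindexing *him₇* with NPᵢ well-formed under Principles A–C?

{1}

*him* is a pronoun, so Principle B applies: it must be free in its binding domain.
Binding domain of *him₇*: the matrix TP, whose subject is [Dmitri₁'s agent]₂.
*Dmitri₁* and the pronoun do not c-command one another → neither Principle B nor Principle C is at stake; coindexation permitted.
*[Dmitri₁'s agent]₂* c-commands the pronoun within its binding domain → coindexation would violate Principle B.
*Rashid₃*: the pronoun c-commands this R-expression → coindexation would violate Principle C on *Rashid₃*.
*Pavel₄*: the pronoun c-commands this R-expression → coindexation would violate Principle C on *Pavel₄*.
*Kenji₅*: the pronoun c-commands this R-expression → coindexation would violate Principle C on *Kenji₅*.
*Jonas₆*: the pronoun c-commands this R-expression → coindexation would violate Principle C on *Jonas₆*.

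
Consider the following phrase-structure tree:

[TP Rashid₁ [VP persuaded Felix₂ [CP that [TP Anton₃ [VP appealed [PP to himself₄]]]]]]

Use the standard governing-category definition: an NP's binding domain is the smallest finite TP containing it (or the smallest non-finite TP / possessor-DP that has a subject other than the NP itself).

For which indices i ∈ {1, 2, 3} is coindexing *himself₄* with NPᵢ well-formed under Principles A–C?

*himself* is an anaphor, so Principle A applies: it must be bound in its binding domain.
Binding domain of *himself₄*: the embedded TP, whose subject is Anton₃.
*Rashid₁* c-commands the anaphor but is outside its binding domain → cannot satisfy Principle A.
*Felix₂* c-commands the anaphor but is outside its binding domain → cannot satisfy Principle A.
*Anton₃* c-commands the anaphor within its binding domain → licit binder.

{3}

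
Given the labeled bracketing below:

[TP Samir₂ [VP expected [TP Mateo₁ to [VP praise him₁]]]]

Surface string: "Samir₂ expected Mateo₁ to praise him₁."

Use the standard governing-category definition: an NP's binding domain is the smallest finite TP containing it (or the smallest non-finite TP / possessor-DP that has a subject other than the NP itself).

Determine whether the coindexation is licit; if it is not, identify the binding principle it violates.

Principle B

The two coindexed NPs are *Mateo₁* and *him₁*.
*him₁* is a pronoun. Its binding domain is the embedded TP, whose subject is Mateo₁.
*Mateo₁* c-commands it within that domain and carries the same index.
The pronoun is locally bound → Principle B violation.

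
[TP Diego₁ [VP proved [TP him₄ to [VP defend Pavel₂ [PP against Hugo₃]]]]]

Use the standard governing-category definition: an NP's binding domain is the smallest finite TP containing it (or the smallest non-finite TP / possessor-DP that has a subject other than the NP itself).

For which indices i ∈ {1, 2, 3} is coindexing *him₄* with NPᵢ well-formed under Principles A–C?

*him* is a pronoun, so Principle B applies: it must be free in its binding domain.
Binding domain of *him₄*: the matrix TP, whose subject is Diego₁.
*Diego₁* c-commands the pronoun within its binding domain → coindexation would violate Principle B.
*Pavel₂*: the pronoun c-commands this R-expression → coindexation would violate Principle C on *Pavel₂*.
*Hugo₃*: the pronoun c-commands this R-expression → coindexation would violate Principle C on *Hugo₃*.

none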